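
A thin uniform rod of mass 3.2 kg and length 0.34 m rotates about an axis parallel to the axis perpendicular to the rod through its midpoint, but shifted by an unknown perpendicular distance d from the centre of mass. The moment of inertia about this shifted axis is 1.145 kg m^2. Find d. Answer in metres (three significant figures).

About the centre-of-mass axis, I_cm = (1/12)ML² = (1/12)(3.2)(0.34)² = 0.030827 kg m^2.
Parallel axis theorem: I = I_cm + Md², so Md² = 1.145 − 0.030827 = 1.1142 kg m^2.
d = √(1.1142 / 3.2) = 0.59007 m.

0.590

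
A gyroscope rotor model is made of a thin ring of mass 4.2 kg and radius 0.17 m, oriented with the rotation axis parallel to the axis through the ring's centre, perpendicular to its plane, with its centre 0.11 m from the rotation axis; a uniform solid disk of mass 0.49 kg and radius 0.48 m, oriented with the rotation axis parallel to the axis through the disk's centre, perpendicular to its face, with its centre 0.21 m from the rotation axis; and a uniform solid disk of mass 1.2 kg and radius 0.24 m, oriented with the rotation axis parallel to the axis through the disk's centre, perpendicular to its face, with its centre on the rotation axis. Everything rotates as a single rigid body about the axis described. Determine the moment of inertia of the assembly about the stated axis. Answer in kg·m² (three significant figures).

0.285

Thin ring: I_cm = MR² = (4.2)(0.17)² = 0.12138 kg·m²; centre at d = 0.11 m, so the parallel axis theorem gives I = 0.12138 + (4.2)(0.11)² = 0.1722 kg·m².
Solid disk: I_cm = (1/2)MR² = (1/2)(0.49)(0.48)² = 0.056448 kg·m²; centre at d = 0.21 m, so the parallel axis theorem gives I = 0.056448 + (0.49)(0.21)² = 0.078057 kg·m².
Solid disk: I_cm = (1/2)MR² = (1/2)(1.2)(0.24)² = 0.03456 kg·m²; axis through the centre, so I = 0.03456 kg·m².
Total I = 0.1722 + 0.078057 + 0.03456 = 0.28482 kg·m².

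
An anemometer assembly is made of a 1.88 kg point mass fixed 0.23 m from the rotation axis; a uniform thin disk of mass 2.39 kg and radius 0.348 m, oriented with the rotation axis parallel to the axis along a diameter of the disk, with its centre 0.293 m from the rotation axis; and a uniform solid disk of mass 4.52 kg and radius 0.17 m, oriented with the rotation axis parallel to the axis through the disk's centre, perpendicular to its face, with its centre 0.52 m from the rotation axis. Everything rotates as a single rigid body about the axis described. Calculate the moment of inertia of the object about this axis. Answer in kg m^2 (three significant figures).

1.66

Point mass: I_cm = 0; centre at d = 0.23 m, so the parallel axis theorem gives I = 0 + (1.88)(0.23)² = 0.099452 kg m^2.
Thin disk: I_cm = (1/4)MR² = (1/4)(2.39)(0.348)² = 0.07236 kg m^2; centre at d = 0.293 m, so the parallel axis theorem gives I = 0.07236 + (2.39)(0.293)² = 0.27754 kg m^2.
Solid disk: I_cm = (1/2)MR² = (1/2)(4.52)(0.17)² = 0.065314 kg m^2; centre at d = 0.52 m, so the parallel axis theorem gives I = 0.065314 + (4.52)(0.52)² = 1.2875 kg m^2.
Total I = 0.099452 + 0.27754 + 1.2875 = 1.6645 kg m^2.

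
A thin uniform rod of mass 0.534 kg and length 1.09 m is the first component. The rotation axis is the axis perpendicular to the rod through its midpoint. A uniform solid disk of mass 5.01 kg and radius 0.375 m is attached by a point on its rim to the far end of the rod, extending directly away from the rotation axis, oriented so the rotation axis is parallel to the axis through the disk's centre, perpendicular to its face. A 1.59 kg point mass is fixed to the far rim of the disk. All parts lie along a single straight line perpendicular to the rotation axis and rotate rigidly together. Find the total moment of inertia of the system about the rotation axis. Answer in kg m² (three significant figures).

Thin rod: I_cm = (1/12)ML² = (1/12)(0.534)(1.09)² = 0.05287 kg m²; axis through the centre, so I = 0.05287 kg m².
Solid disk: I_cm = (1/2)MR² = (1/2)(5.01)(0.375)² = 0.35227 kg m²; centre at d = 0.545 + 0.375 = 0.92 m, so I = I_cm + Md² gives I = 0.35227 + (5.01)(0.92)² = 4.5927 kg m².
Point mass: I_cm = 0; centre at d = 0.545 + 0.375 + 0.375 = 1.295 m, so I = I_cm + Md² gives I = 0 + (1.59)(1.295)² = 2.6665 kg m².
Total I = 0.05287 + 4.5927 + 2.6665 = 7.3121 kg m².

7.31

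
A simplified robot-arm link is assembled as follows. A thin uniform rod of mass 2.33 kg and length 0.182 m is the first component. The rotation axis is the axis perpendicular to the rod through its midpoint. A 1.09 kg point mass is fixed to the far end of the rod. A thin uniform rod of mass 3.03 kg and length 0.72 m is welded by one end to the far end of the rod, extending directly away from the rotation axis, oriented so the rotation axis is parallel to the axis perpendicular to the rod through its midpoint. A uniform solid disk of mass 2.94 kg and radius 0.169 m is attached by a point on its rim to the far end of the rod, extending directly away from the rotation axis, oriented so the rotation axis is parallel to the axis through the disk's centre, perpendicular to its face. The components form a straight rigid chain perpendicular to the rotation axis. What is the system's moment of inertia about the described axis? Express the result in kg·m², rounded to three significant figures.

Thin rod: I_cm = (1/12)ML² = (1/12)(2.33)(0.182)² = 0.0064316 kg·m²; axis through the centre, so I = 0.0064316 kg·m².
Point mass: I_cm = 0; centre at d = 0.091 m, so I = I_cm + Md² gives I = 0 + (1.09)(0.091)² = 0.0090263 kg·m².
Thin rod: I_cm = (1/12)ML² = (1/12)(3.03)(0.72)² = 0.1309 kg·m²; centre at d = 0.091 + 0.36 = 0.451 m, so I = I_cm + Md² gives I = 0.1309 + (3.03)(0.451)² = 0.7472 kg·m².
Solid disk: I_cm = (1/2)MR² = (1/2)(2.94)(0.169)² = 0.041985 kg·m²; centre at d = 0.091 + 0.36 + 0.36 + 0.169 = 0.98 m, so I = I_cm + Md² gives I = 0.041985 + (2.94)(0.98)² = 2.8656 kg·m².
Total I = 0.0064316 + 0.0090263 + 0.7472 + 2.8656 = 3.6282 kg·m².

3.63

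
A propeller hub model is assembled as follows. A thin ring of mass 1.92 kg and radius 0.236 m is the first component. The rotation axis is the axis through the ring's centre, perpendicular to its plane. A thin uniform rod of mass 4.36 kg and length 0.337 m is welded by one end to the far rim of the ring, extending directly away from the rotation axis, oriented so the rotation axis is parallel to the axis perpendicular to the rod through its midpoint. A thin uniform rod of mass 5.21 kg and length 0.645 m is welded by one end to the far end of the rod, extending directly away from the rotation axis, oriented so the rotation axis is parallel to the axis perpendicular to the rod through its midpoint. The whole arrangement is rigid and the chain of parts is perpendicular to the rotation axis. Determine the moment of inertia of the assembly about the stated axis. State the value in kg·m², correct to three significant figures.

Thin ring: I_cm = MR² = (1.92)(0.236)² = 0.10694 kg·m²; axis through the centre, so I = 0.10694 kg·m².
Thin rod: I_cm = (1/12)ML² = (1/12)(4.36)(0.337)² = 0.041263 kg·m²; centre at d = 0.236 + 0.1685 = 0.4045 m, so I = I_cm + Md² gives I = 0.041263 + (4.36)(0.4045)² = 0.75465 kg·m².
Thin rod: I_cm = (1/12)ML² = (1/12)(5.21)(0.645)² = 0.18062 kg·m²; centre at d = 0.236 + 0.1685 + 0.1685 + 0.3225 = 0.8955 m, so I = I_cm + Md² gives I = 0.18062 + (5.21)(0.8955)² = 4.3586 kg·m².
Total I = 0.10694 + 0.75465 + 4.3586 = 5.2202 kg·m².

5.22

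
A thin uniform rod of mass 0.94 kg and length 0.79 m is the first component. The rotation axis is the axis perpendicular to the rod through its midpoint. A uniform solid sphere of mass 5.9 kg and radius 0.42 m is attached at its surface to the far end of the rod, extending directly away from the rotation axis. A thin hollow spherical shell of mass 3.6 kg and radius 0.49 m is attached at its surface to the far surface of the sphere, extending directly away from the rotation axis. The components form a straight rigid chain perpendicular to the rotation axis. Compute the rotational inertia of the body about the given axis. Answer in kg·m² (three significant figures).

15.7

Thin rod: I_cm = (1/12)ML² = (1/12)(0.94)(0.79)² = 0.048888 kg·m²; axis through the centre, so I = 0.048888 kg·m².
Solid sphere: I_cm = (2/5)MR² = (2/5)(5.9)(0.42)² = 0.4163 kg·m²; centre at d = 0.395 + 0.42 = 0.815 m, so the parallel axis theorem gives I = 0.4163 + (5.9)(0.815)² = 4.3352 kg·m².
Spherical shell: I_cm = (2/3)MR² = (2/3)(3.6)(0.49)² = 0.57624 kg·m²; centre at d = 0.395 + 0.42 + 0.42 + 0.49 = 1.725 m, so the parallel axis theorem gives I = 0.57624 + (3.6)(1.725)² = 11.288 kg·m².
Total I = 0.048888 + 4.3352 + 11.288 = 15.673 kg·m².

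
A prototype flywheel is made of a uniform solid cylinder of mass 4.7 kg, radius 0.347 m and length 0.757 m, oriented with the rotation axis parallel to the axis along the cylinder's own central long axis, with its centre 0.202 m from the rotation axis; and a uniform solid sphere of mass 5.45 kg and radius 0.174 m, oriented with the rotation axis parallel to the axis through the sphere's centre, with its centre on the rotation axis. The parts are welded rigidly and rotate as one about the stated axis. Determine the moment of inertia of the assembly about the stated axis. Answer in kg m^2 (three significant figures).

0.541

Solid cylinder: I_cm = (1/2)MR² = (1/2)(4.7)(0.347)² = 0.28296 kg m^2; centre at d = 0.202 m, so the parallel axis theorem gives I = 0.28296 + (4.7)(0.202)² = 0.47474 kg m^2.
Solid sphere: I_cm = (2/5)MR² = (2/5)(5.45)(0.174)² = 0.066002 kg m^2; axis through the centre, so I = 0.066002 kg m^2.
Total I = 0.47474 + 0.066002 = 0.54074 kg m^2.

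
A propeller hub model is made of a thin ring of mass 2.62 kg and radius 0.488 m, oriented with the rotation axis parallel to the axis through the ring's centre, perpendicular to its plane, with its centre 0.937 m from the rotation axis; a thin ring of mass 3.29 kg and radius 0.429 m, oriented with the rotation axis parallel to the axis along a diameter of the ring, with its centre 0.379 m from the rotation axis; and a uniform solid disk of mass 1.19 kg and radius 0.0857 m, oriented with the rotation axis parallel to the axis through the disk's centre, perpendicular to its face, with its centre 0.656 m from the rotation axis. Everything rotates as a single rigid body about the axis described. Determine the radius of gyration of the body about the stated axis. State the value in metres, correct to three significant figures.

0.771

Thin ring: I_cm = MR² = (2.62)(0.488)² = 0.62394 kg m²; centre at d = 0.937 m, so I = I_cm + Md² gives I = 0.62394 + (2.62)(0.937)² = 2.9242 kg m².
Thin ring: I_cm = (1/2)MR² = (1/2)(3.29)(0.429)² = 0.30275 kg m²; centre at d = 0.379 m, so I = I_cm + Md² gives I = 0.30275 + (3.29)(0.379)² = 0.77533 kg m².
Solid disk: I_cm = (1/2)MR² = (1/2)(1.19)(0.0857)² = 0.00437 kg m²; centre at d = 0.656 m, so I = I_cm + Md² gives I = 0.00437 + (1.19)(0.656)² = 0.51647 kg m².
Total I = 4.216 kg m²; total mass M = 7.1 kg.
k = √(I/M) = √(4.216/7.1) = 0.77059 m.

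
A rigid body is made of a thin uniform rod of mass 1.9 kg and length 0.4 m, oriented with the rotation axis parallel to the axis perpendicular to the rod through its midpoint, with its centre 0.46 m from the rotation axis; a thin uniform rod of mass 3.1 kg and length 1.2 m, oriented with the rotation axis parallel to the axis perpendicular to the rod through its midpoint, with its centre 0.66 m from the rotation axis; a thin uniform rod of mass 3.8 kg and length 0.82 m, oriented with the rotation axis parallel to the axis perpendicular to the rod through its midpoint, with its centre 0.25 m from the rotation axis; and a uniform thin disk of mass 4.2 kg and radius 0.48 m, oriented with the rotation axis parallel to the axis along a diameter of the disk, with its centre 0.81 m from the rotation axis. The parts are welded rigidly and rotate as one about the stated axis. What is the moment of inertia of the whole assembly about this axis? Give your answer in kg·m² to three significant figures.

Thin rod: I_cm = (1/12)ML² = (1/12)(1.9)(0.4)² = 0.025333 kg·m²; centre at d = 0.46 m, so I = I_cm + Md² gives I = 0.025333 + (1.9)(0.46)² = 0.42737 kg·m².
Thin rod: I_cm = (1/12)ML² = (1/12)(3.1)(1.2)² = 0.372 kg·m²; centre at d = 0.66 m, so I = I_cm + Md² gives I = 0.372 + (3.1)(0.66)² = 1.7224 kg·m².
Thin rod: I_cm = (1/12)ML² = (1/12)(3.8)(0.82)² = 0.21293 kg·m²; centre at d = 0.25 m, so I = I_cm + Md² gives I = 0.21293 + (3.8)(0.25)² = 0.45043 kg·m².
Thin disk: I_cm = (1/4)MR² = (1/4)(4.2)(0.48)² = 0.24192 kg·m²; centre at d = 0.81 m, so I = I_cm + Md² gives I = 0.24192 + (4.2)(0.81)² = 2.9975 kg·m².
Total I = 0.42737 + 1.7224 + 0.45043 + 2.9975 = 5.5977 kg·m².

5.60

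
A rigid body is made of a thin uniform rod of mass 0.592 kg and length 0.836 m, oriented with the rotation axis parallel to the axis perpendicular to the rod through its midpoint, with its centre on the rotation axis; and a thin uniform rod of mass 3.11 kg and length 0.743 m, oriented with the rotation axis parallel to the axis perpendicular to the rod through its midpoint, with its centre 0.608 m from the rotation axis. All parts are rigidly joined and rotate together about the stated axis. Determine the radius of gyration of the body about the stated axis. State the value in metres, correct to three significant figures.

Thin rod: I_cm = (1/12)ML² = (1/12)(0.592)(0.836)² = 0.034479 kg m²; axis through the centre, so I = 0.034479 kg m².
Thin rod: I_cm = (1/12)ML² = (1/12)(3.11)(0.743)² = 0.14307 kg m²; centre at d = 0.608 m, so I = I_cm + Md² gives I = 0.14307 + (3.11)(0.608)² = 1.2927 kg m².
Total I = 1.3272 kg m²; total mass M = 3.702 kg.
k = √(I/M) = √(1.3272/3.702) = 0.59876 m.

0.599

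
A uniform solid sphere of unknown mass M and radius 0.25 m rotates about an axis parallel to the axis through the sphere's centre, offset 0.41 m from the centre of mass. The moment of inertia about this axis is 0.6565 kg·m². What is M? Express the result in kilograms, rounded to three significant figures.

I = I_cm + Md² = (2/5)MR² + Md² = M·[0.4·(0.25)² + (0.41)²] = M·0.1931.
So M = 0.6565 / 0.1931 = 3.3998 kg.

3.40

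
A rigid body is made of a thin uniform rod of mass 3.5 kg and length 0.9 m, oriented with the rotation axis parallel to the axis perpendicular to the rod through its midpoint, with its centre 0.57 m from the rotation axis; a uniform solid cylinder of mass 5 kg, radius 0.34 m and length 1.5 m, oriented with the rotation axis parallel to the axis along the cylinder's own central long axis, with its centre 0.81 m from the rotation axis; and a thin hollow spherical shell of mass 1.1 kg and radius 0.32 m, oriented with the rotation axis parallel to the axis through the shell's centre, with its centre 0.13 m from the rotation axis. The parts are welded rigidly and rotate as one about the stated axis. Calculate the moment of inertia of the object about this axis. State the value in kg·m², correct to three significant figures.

Thin rod: I_cm = (1/12)ML² = (1/12)(3.5)(0.9)² = 0.23625 kg·m²; centre at d = 0.57 m, so I = I_cm + Md² gives I = 0.23625 + (3.5)(0.57)² = 1.3734 kg·m².
Solid cylinder: I_cm = (1/2)MR² = (1/2)(5)(0.34)² = 0.289 kg·m²; centre at d = 0.81 m, so I = I_cm + Md² gives I = 0.289 + (5)(0.81)² = 3.5695 kg·m².
Spherical shell: I_cm = (2/3)MR² = (2/3)(1.1)(0.32)² = 0.075093 kg·m²; centre at d = 0.13 m, so I = I_cm + Md² gives I = 0.075093 + (1.1)(0.13)² = 0.093683 kg·m².
Total I = 1.3734 + 3.5695 + 0.093683 = 5.0366 kg·m².

5.04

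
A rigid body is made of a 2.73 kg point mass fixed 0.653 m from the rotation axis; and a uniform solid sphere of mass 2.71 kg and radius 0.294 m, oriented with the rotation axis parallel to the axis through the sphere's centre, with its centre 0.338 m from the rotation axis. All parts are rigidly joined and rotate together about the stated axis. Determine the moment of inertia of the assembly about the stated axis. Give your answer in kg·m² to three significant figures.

Point mass: I_cm = 0; centre at d = 0.653 m, so I = I_cm + Md² gives I = 0 + (2.73)(0.653)² = 1.1641 kg·m².
Solid sphere: I_cm = (2/5)MR² = (2/5)(2.71)(0.294)² = 0.093697 kg·m²; centre at d = 0.338 m, so I = I_cm + Md² gives I = 0.093697 + (2.71)(0.338)² = 0.4033 kg·m².
Total I = 1.1641 + 0.4033 = 1.5674 kg·m².

1.57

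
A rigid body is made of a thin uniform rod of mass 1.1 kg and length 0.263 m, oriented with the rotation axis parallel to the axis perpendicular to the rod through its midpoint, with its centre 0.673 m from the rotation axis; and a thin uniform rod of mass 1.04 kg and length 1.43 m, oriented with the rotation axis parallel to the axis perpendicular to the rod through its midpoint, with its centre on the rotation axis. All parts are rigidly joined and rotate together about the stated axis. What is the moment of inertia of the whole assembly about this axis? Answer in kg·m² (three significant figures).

0.682

Thin rod: I_cm = (1/12)ML² = (1/12)(1.1)(0.263)² = 0.0063405 kg·m²; centre at d = 0.673 m, so the parallel axis theorem gives I = 0.0063405 + (1.1)(0.673)² = 0.50456 kg·m².
Thin rod: I_cm = (1/12)ML² = (1/12)(1.04)(1.43)² = 0.17722 kg·m²; axis through the centre, so I = 0.17722 kg·m².
Total I = 0.50456 + 0.17722 = 0.68179 kg·m².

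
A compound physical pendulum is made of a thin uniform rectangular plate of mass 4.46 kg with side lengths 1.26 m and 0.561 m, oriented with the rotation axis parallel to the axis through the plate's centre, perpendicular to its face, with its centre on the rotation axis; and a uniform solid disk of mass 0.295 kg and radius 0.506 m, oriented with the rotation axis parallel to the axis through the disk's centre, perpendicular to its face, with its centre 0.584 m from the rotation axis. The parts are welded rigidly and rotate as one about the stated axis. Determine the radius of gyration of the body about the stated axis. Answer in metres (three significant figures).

Rectangular plate: I_cm = (1/12)M(a²+b²) = (1/12)(4.46)[(1.26)² + (0.561)²] = 0.70703 kg m^2; axis through the centre, so I = 0.70703 kg m^2.
Solid disk: I_cm = (1/2)MR² = (1/2)(0.295)(0.506)² = 0.037765 kg m^2; centre at d = 0.584 m, so the parallel axis theorem gives I = 0.037765 + (0.295)(0.584)² = 0.13838 kg m^2.
Total I = 0.84541 kg m^2; total mass M = 4.755 kg.
k = √(I/M) = √(0.84541/4.755) = 0.42166 m.

0.422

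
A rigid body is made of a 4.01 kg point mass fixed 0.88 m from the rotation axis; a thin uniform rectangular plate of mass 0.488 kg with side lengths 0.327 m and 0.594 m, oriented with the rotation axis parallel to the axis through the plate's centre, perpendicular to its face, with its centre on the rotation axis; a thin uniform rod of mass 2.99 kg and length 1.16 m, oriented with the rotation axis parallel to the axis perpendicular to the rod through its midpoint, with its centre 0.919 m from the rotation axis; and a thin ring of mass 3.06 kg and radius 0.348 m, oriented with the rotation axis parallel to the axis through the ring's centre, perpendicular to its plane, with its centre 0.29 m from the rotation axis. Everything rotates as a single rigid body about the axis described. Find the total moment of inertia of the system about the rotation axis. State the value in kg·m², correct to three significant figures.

6.61

Point mass: I_cm = 0; centre at d = 0.88 m, so the parallel axis theorem gives I = 0 + (4.01)(0.88)² = 3.1053 kg·m².
Rectangular plate: I_cm = (1/12)M(a²+b²) = (1/12)(0.488)[(0.327)² + (0.594)²] = 0.018697 kg·m²; axis through the centre, so I = 0.018697 kg·m².
Thin rod: I_cm = (1/12)ML² = (1/12)(2.99)(1.16)² = 0.33528 kg·m²; centre at d = 0.919 m, so the parallel axis theorem gives I = 0.33528 + (2.99)(0.919)² = 2.8605 kg·m².
Thin ring: I_cm = MR² = (3.06)(0.348)² = 0.37058 kg·m²; centre at d = 0.29 m, so the parallel axis theorem gives I = 0.37058 + (3.06)(0.29)² = 0.62792 kg·m².
Total I = 3.1053 + 0.018697 + 2.8605 + 0.62792 = 6.6125 kg·m².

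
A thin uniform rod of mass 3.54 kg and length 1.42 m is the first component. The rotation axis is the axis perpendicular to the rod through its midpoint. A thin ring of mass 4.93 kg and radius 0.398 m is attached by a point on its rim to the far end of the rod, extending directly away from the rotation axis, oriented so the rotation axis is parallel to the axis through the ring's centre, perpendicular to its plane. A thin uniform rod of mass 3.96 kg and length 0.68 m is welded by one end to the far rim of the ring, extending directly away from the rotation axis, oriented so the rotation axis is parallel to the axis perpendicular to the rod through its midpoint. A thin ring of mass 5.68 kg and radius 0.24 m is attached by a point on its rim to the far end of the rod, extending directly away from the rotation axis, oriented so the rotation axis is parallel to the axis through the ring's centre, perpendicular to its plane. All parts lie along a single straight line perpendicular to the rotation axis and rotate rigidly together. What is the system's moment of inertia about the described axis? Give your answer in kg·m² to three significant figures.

Thin rod: I_cm = (1/12)ML² = (1/12)(3.54)(1.42)² = 0.59484 kg·m²; axis through the centre, so I = 0.59484 kg·m².
Thin ring: I_cm = MR² = (4.93)(0.398)² = 0.78093 kg·m²; centre at d = 0.71 + 0.398 = 1.108 m, so the parallel axis theorem gives I = 0.78093 + (4.93)(1.108)² = 6.8333 kg·m².
Thin rod: I_cm = (1/12)ML² = (1/12)(3.96)(0.68)² = 0.15259 kg·m²; centre at d = 0.71 + 0.398 + 0.398 + 0.34 = 1.846 m, so the parallel axis theorem gives I = 0.15259 + (3.96)(1.846)² = 13.647 kg·m².
Thin ring: I_cm = MR² = (5.68)(0.24)² = 0.32717 kg·m²; centre at d = 0.71 + 0.398 + 0.398 + 0.34 + 0.34 + 0.24 = 2.426 m, so the parallel axis theorem gives I = 0.32717 + (5.68)(2.426)² = 33.757 kg·m².
Total I = 0.59484 + 6.8333 + 13.647 + 33.757 = 54.832 kg·m².

54.8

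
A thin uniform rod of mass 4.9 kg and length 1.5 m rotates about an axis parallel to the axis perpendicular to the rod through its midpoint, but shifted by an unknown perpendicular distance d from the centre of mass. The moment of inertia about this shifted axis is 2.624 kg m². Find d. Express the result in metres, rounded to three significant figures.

0.590

About the centre-of-mass axis, I_cm = (1/12)ML² = (1/12)(4.9)(1.5)² = 0.91875 kg m².
Parallel axis theorem: I = I_cm + Md², so Md² = 2.624 − 0.91875 = 1.7053 kg m².
d = √(1.7053 / 4.9) = 0.58992 m.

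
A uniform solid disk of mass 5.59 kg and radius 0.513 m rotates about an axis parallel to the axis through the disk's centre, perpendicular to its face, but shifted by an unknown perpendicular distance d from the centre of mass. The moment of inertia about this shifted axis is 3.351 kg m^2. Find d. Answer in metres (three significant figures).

0.684

About the centre-of-mass axis, I_cm = (1/2)MR² = (1/2)(5.59)(0.513)² = 0.73556 kg m^2.
Parallel axis theorem: I = I_cm + Md², so Md² = 3.351 − 0.73556 = 2.6154 kg m^2.
d = √(2.6154 / 5.59) = 0.68402 m.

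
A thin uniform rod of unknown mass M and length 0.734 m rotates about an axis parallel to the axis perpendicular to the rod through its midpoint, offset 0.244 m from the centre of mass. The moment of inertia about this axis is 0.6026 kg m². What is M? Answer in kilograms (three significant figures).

I = I_cm + Md² = (1/12)ML² + Md² = M·[0.0833333·(0.734)² + (0.244)²] = M·0.10443.
So M = 0.6026 / 0.10443 = 5.7702 kg.

5.77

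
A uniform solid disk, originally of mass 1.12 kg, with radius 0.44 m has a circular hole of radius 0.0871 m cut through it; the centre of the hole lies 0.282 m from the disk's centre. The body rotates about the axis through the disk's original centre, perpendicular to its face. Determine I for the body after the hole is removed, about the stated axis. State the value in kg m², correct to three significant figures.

Unpierced body about its centre: I₀ = (1/2)MR² = (1/2)(1.12)(0.44)² = 0.10842 kg m².
The removed disk has mass m = M·(r/R)² = (1.12)(0.0871/0.44)² = 0.043888 kg (same uniform areal density).
Its moment of inertia about the rotation axis (parallel-axis theorem): I_hole = (1/2)mr² + md² = (1/2)(0.043888)(0.0871)² + (0.043888)(0.282)² = 0.0036567 kg m².
Treating the hole as negative mass, I = I₀ − I_hole = 0.10842 − 0.0036567 = 0.10476 kg m².

0.105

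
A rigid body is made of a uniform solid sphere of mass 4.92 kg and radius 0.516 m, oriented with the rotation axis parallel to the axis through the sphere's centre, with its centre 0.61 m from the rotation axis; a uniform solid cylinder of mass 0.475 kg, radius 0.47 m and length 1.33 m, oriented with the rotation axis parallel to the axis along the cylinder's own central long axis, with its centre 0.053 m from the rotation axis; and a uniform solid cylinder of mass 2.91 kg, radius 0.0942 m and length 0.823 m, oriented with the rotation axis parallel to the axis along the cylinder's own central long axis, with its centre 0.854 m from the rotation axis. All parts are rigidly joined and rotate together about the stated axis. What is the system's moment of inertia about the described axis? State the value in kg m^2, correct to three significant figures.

4.54

Solid sphere: I_cm = (2/5)MR² = (2/5)(4.92)(0.516)² = 0.52399 kg m^2; centre at d = 0.61 m, so the parallel axis theorem gives I = 0.52399 + (4.92)(0.61)² = 2.3547 kg m^2.
Solid cylinder: I_cm = (1/2)MR² = (1/2)(0.475)(0.47)² = 0.052464 kg m^2; centre at d = 0.053 m, so the parallel axis theorem gives I = 0.052464 + (0.475)(0.053)² = 0.053798 kg m^2.
Solid cylinder: I_cm = (1/2)MR² = (1/2)(2.91)(0.0942)² = 0.012911 kg m^2; centre at d = 0.854 m, so the parallel axis theorem gives I = 0.012911 + (2.91)(0.854)² = 2.1352 kg m^2.
Total I = 2.3547 + 0.053798 + 2.1352 = 4.5437 kg m^2.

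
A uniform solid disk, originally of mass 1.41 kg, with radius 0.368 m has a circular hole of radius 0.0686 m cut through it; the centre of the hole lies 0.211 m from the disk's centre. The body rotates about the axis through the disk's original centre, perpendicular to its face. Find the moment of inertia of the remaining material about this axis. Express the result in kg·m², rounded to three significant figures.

Unpierced body about its centre: I₀ = (1/2)MR² = (1/2)(1.41)(0.368)² = 0.095474 kg·m².
The removed disk has mass m = M·(r/R)² = (1.41)(0.0686/0.368)² = 0.048997 kg (same uniform areal density).
Its moment of inertia about the rotation axis (parallel-axis theorem): I_hole = (1/2)mr² + md² = (1/2)(0.048997)(0.0686)² + (0.048997)(0.211)² = 0.0022967 kg·m².
Treating the hole as negative mass, I = I₀ − I_hole = 0.095474 − 0.0022967 = 0.093177 kg·m².

0.0932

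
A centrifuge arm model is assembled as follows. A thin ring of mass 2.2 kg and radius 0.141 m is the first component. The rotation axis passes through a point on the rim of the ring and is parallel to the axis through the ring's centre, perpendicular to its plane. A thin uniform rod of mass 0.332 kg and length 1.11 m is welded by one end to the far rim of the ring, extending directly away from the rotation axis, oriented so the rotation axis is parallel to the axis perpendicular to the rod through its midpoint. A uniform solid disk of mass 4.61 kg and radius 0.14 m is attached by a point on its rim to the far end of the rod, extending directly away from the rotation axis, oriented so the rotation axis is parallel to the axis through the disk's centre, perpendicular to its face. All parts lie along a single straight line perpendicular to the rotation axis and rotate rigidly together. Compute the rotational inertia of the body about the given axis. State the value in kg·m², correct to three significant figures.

11.2

Thin ring: I_cm = MR² = (2.2)(0.141)² = 0.043738 kg·m²; centre at d = 0.141 m, so the parallel axis theorem gives I = 0.043738 + (2.2)(0.141)² = 0.087476 kg·m².
Thin rod: I_cm = (1/12)ML² = (1/12)(0.332)(1.11)² = 0.034088 kg·m²; centre at d = 0.141 + 0.141 + 0.555 = 0.837 m, so the parallel axis theorem gives I = 0.034088 + (0.332)(0.837)² = 0.26668 kg·m².
Solid disk: I_cm = (1/2)MR² = (1/2)(4.61)(0.14)² = 0.045178 kg·m²; centre at d = 0.141 + 0.141 + 0.555 + 0.555 + 0.14 = 1.532 m, so the parallel axis theorem gives I = 0.045178 + (4.61)(1.532)² = 10.865 kg·m².
Total I = 0.087476 + 0.26668 + 10.865 = 11.219 kg·m².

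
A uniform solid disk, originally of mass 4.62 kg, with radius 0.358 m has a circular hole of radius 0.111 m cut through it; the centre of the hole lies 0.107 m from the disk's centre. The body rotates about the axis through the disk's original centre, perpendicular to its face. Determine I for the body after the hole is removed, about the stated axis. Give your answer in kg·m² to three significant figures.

0.288

Unpierced body about its centre: I₀ = (1/2)MR² = (1/2)(4.62)(0.358)² = 0.29606 kg·m².
The removed disk has mass m = M·(r/R)² = (4.62)(0.111/0.358)² = 0.44414 kg (same uniform areal density).
Its moment of inertia about the rotation axis (parallel-axis theorem): I_hole = (1/2)mr² + md² = (1/2)(0.44414)(0.111)² + (0.44414)(0.107)² = 0.0078211 kg·m².
Treating the hole as negative mass, I = I₀ − I_hole = 0.29606 − 0.0078211 = 0.28824 kg·m².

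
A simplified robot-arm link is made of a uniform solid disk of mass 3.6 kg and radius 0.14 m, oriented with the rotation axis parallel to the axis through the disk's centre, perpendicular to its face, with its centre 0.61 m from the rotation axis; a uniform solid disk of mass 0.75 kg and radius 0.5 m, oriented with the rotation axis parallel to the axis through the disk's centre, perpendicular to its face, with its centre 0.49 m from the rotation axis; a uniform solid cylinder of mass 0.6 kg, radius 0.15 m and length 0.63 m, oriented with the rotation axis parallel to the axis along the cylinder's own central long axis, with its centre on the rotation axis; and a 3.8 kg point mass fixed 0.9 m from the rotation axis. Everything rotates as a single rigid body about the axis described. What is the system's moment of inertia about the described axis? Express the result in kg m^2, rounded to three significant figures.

Solid disk: I_cm = (1/2)MR² = (1/2)(3.6)(0.14)² = 0.03528 kg m^2; centre at d = 0.61 m, so I = I_cm + Md² gives I = 0.03528 + (3.6)(0.61)² = 1.3748 kg m^2.
Solid disk: I_cm = (1/2)MR² = (1/2)(0.75)(0.5)² = 0.09375 kg m^2; centre at d = 0.49 m, so I = I_cm + Md² gives I = 0.09375 + (0.75)(0.49)² = 0.27382 kg m^2.
Solid cylinder: I_cm = (1/2)MR² = (1/2)(0.6)(0.15)² = 0.00675 kg m^2; axis through the centre, so I = 0.00675 kg m^2.
Point mass: I_cm = 0; centre at d = 0.9 m, so I = I_cm + Md² gives I = 0 + (3.8)(0.9)² = 3.078 kg m^2.
Total I = 1.3748 + 0.27382 + 0.00675 + 3.078 = 4.7334 kg m^2.

4.73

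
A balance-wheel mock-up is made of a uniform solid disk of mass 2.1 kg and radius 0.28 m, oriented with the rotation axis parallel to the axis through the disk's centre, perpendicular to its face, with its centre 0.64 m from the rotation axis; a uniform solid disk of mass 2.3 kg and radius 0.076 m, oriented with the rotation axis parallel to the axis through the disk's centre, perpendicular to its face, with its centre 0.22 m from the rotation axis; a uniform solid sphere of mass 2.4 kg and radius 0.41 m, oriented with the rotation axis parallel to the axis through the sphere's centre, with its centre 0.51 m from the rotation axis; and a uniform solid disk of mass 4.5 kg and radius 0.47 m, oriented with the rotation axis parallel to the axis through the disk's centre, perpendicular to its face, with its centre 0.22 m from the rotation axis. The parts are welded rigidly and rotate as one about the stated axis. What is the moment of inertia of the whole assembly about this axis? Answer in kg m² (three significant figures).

2.56

Solid disk: I_cm = (1/2)MR² = (1/2)(2.1)(0.28)² = 0.08232 kg m²; centre at d = 0.64 m, so the parallel axis theorem gives I = 0.08232 + (2.1)(0.64)² = 0.94248 kg m².
Solid disk: I_cm = (1/2)MR² = (1/2)(2.3)(0.076)² = 0.0066424 kg m²; centre at d = 0.22 m, so the parallel axis theorem gives I = 0.0066424 + (2.3)(0.22)² = 0.11796 kg m².
Solid sphere: I_cm = (2/5)MR² = (2/5)(2.4)(0.41)² = 0.16138 kg m²; centre at d = 0.51 m, so the parallel axis theorem gives I = 0.16138 + (2.4)(0.51)² = 0.78562 kg m².
Solid disk: I_cm = (1/2)MR² = (1/2)(4.5)(0.47)² = 0.49702 kg m²; centre at d = 0.22 m, so the parallel axis theorem gives I = 0.49702 + (4.5)(0.22)² = 0.71482 kg m².
Total I = 0.94248 + 0.11796 + 0.78562 + 0.71482 = 2.5609 kg m².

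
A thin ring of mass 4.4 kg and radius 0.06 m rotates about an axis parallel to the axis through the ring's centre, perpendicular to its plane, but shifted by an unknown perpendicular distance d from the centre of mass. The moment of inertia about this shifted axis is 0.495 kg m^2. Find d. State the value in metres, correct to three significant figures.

About the centre-of-mass axis, I_cm = MR² = (4.4)(0.06)² = 0.01584 kg m^2.
Parallel axis theorem: I = I_cm + Md², so Md² = 0.495 − 0.01584 = 0.47916 kg m^2.
d = √(0.47916 / 4.4) = 0.33 m.

0.330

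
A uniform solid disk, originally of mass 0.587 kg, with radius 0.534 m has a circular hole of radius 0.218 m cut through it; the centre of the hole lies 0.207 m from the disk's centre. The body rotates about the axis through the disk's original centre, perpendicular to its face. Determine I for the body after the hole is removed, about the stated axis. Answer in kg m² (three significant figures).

0.0772

Unpierced body about its centre: I₀ = (1/2)MR² = (1/2)(0.587)(0.534)² = 0.083693 kg m².
The removed disk has mass m = M·(r/R)² = (0.587)(0.218/0.534)² = 0.097829 kg (same uniform areal density).
Its moment of inertia about the rotation axis (parallel-axis theorem): I_hole = (1/2)mr² + md² = (1/2)(0.097829)(0.218)² + (0.097829)(0.207)² = 0.0065165 kg m².
Treating the hole as negative mass, I = I₀ − I_hole = 0.083693 − 0.0065165 = 0.077177 kg m².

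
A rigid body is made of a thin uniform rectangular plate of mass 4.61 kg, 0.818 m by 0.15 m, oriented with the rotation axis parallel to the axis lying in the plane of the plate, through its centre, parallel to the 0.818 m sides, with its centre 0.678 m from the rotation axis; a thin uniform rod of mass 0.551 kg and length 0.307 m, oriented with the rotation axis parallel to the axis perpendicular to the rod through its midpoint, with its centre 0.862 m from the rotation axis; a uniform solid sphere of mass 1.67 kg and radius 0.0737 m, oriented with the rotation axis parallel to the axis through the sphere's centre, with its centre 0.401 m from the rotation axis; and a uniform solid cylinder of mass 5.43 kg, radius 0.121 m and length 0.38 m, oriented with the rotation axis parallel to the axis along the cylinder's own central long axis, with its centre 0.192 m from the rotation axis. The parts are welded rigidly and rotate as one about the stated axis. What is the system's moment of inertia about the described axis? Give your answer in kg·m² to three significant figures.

Rectangular plate: I_cm = (1/12)Mb² = (1/12)(4.61)(0.15)² = 0.0086437 kg·m²; centre at d = 0.678 m, so I = I_cm + Md² gives I = 0.0086437 + (4.61)(0.678)² = 2.1278 kg·m².
Thin rod: I_cm = (1/12)ML² = (1/12)(0.551)(0.307)² = 0.0043276 kg·m²; centre at d = 0.862 m, so I = I_cm + Md² gives I = 0.0043276 + (0.551)(0.862)² = 0.41374 kg·m².
Solid sphere: I_cm = (2/5)MR² = (2/5)(1.67)(0.0737)² = 0.0036284 kg·m²; centre at d = 0.401 m, so I = I_cm + Md² gives I = 0.0036284 + (1.67)(0.401)² = 0.27217 kg·m².
Solid cylinder: I_cm = (1/2)MR² = (1/2)(5.43)(0.121)² = 0.03975 kg·m²; centre at d = 0.192 m, so I = I_cm + Md² gives I = 0.03975 + (5.43)(0.192)² = 0.23992 kg·m².
Total I = 2.1278 + 0.41374 + 0.27217 + 0.23992 = 3.0536 kg·m².

3.05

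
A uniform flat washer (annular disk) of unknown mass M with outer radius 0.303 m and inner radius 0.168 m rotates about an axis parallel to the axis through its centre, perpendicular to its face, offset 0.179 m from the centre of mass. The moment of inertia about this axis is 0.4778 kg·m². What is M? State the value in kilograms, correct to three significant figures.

I = I_cm + Md² = (1/2)M(R²+r²) + Md² = M·[0.5·[(0.303)² + (0.168)²] + (0.179)²] = M·0.092058.
So M = 0.4778 / 0.092058 = 5.1902 kg.

5.19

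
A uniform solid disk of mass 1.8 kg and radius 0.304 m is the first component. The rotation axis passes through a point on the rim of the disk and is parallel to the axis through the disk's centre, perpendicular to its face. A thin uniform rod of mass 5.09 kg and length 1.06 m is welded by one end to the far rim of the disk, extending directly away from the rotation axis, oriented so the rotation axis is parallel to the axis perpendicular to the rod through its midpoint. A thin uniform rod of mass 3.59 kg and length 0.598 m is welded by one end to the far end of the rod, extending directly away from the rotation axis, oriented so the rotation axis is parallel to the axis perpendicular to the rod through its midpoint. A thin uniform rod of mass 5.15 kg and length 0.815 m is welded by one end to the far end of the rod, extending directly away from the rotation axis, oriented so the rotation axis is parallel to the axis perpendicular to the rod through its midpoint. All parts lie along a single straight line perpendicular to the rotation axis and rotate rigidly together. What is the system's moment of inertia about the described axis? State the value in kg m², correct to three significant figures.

58.4

Solid disk: I_cm = (1/2)MR² = (1/2)(1.8)(0.304)² = 0.083174 kg m²; centre at d = 0.304 m, so I = I_cm + Md² gives I = 0.083174 + (1.8)(0.304)² = 0.24952 kg m².
Thin rod: I_cm = (1/12)ML² = (1/12)(5.09)(1.06)² = 0.47659 kg m²; centre at d = 0.304 + 0.304 + 0.53 = 1.138 m, so I = I_cm + Md² gives I = 0.47659 + (5.09)(1.138)² = 7.0684 kg m².
Thin rod: I_cm = (1/12)ML² = (1/12)(3.59)(0.598)² = 0.10698 kg m²; centre at d = 0.304 + 0.304 + 0.53 + 0.53 + 0.299 = 1.967 m, so I = I_cm + Md² gives I = 0.10698 + (3.59)(1.967)² = 13.997 kg m².
Thin rod: I_cm = (1/12)ML² = (1/12)(5.15)(0.815)² = 0.28506 kg m²; centre at d = 0.304 + 0.304 + 0.53 + 0.53 + 0.299 + 0.299 + 0.4075 = 2.6735 m, so I = I_cm + Md² gives I = 0.28506 + (5.15)(2.6735)² = 37.095 kg m².
Total I = 0.24952 + 7.0684 + 13.997 + 37.095 = 58.41 kg m².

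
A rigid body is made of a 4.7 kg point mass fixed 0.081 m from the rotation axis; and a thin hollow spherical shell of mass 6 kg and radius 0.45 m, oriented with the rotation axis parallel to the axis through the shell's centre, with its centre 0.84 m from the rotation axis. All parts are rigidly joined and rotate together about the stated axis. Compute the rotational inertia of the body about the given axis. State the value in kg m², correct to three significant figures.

Point mass: I_cm = 0; centre at d = 0.081 m, so I = I_cm + Md² gives I = 0 + (4.7)(0.081)² = 0.030837 kg m².
Spherical shell: I_cm = (2/3)MR² = (2/3)(6)(0.45)² = 0.81 kg m²; centre at d = 0.84 m, so I = I_cm + Md² gives I = 0.81 + (6)(0.84)² = 5.0436 kg m².
Total I = 0.030837 + 5.0436 = 5.0744 kg m².

5.07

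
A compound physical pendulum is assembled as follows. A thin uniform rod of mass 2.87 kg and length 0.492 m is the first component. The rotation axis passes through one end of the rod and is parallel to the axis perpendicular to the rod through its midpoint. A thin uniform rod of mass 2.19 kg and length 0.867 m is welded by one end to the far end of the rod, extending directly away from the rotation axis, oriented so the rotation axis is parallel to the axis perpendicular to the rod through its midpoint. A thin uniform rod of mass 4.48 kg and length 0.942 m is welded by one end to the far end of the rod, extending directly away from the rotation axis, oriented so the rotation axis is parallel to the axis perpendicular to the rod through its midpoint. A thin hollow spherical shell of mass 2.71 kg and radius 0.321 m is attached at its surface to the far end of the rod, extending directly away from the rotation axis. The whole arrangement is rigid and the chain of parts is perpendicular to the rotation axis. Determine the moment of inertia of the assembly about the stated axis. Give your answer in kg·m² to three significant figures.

Thin rod: I_cm = (1/12)ML² = (1/12)(2.87)(0.492)² = 0.057894 kg·m²; centre at d = 0.246 m, so I = I_cm + Md² gives I = 0.057894 + (2.87)(0.246)² = 0.23157 kg·m².
Thin rod: I_cm = (1/12)ML² = (1/12)(2.19)(0.867)² = 0.13718 kg·m²; centre at d = 0.246 + 0.246 + 0.4335 = 0.9255 m, so I = I_cm + Md² gives I = 0.13718 + (2.19)(0.9255)² = 2.013 kg·m².
Thin rod: I_cm = (1/12)ML² = (1/12)(4.48)(0.942)² = 0.33128 kg·m²; centre at d = 0.246 + 0.246 + 0.4335 + 0.4335 + 0.471 = 1.83 m, so I = I_cm + Md² gives I = 0.33128 + (4.48)(1.83)² = 15.334 kg·m².
Spherical shell: I_cm = (2/3)MR² = (2/3)(2.71)(0.321)² = 0.18616 kg·m²; centre at d = 0.246 + 0.246 + 0.4335 + 0.4335 + 0.471 + 0.471 + 0.321 = 2.622 m, so I = I_cm + Md² gives I = 0.18616 + (2.71)(2.622)² = 18.817 kg·m².
Total I = 0.23157 + 2.013 + 15.334 + 18.817 = 36.396 kg·m².

36.4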